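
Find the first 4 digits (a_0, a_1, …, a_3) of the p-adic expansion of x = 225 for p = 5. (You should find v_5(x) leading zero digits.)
(a_0, …, a_3) = (0, 0, 4, 1)

v_5(225) = 2, so a_0 = ... = a_1 = 0. Factor out: x = 5^2 · u with u = 9 a unit in ℤ_5. Expand u iteratively via a_{v+i} = u_i mod 5, u_{i+1} = (u_i − a_{v+i})/5:
  u_0 = 9;  a_2 = 4;  u_1 = (u_0 − 4)/5 = 1
  u_1 = 1;  a_3 = 1;  u_2 = (u_1 − 1)/5 = 0
Digits: (0, 0, 4, 1).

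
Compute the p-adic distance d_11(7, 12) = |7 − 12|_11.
d_11(7, 12) = 1

Step 1 — x − y = 7 − 12 = -5. Step 2 — v_11(-5) = 0 (factor: -5 = −(11^0 · 5); the sign does not affect v_p). Step 3 — |x − y|_11 = 11^{0} = 1.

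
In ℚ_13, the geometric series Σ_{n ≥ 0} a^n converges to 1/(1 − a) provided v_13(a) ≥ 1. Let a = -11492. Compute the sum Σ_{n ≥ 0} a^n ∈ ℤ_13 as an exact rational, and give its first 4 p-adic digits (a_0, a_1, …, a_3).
Σ a^n = 1/(1 − a) = 1/11493;  first 4 digits = (1, 0, 10, 7)

v_13(a) = 2 ≥ 1, so the series converges in ℤ_13 to 1/(1 − a) = 1/(1 − (-11492)) = 1/11493. Expand this rational in ℤ_13: compute digits iteratively via d_i = x_i mod 13, x_{i+1} = (x_i − d_i)/13. The first 4 digits are (1, 0, 10, 7).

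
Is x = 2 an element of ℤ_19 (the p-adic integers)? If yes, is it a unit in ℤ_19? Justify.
x ∈ ℤ_19^× (unit); v_19(x) = 0

ℤ_19 = {x ∈ ℚ_19 : v_19(x) ≥ 0} and ℤ_19^× = {x ∈ ℤ_19 : v_19(x) = 0}. Here v_19(2) = v_19(num) − v_19(den) = 0; compare against these criteria.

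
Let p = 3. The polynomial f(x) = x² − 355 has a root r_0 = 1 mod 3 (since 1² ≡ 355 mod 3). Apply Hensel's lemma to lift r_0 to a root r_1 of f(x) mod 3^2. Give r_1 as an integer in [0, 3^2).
r_1 = 7 (mod 9)

Hensel's recurrence: r_{i+1} = r_i − f(r_i)·(f′(r_i))^{-1} mod 3^{i+2}, with f′(x) = 2x. Iterate:
  r_0 = 1 (mod 3)
  r_1 = 7 (mod 9)
Final: r_1 = 7, and one checks f(r_1) ≡ 0 mod 3^2.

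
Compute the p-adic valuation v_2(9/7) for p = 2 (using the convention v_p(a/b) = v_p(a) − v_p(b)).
v_2(9/7) = 0

Factor powers of 2 from the numerator and denominator of the reduced fraction: 9 = 2^0 · 9 and 7 = 2^0 · 7. Apply v_p(a/b) = v_p(a) − v_p(b): v_2(9/7) = 0 − 0 = 0.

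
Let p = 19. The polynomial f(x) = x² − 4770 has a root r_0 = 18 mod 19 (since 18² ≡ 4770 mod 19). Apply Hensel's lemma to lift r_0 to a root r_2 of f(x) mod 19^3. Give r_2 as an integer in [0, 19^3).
r_2 = 1766 (mod 6859)

Hensel's recurrence: r_{i+1} = r_i − f(r_i)·(f′(r_i))^{-1} mod 19^{i+2}, with f′(x) = 2x. Iterate:
  r_0 = 18 (mod 19)
  r_1 = 322 (mod 361)
  r_2 = 1766 (mod 6859)
Final: r_2 = 1766, and one checks f(r_2) ≡ 0 mod 19^3.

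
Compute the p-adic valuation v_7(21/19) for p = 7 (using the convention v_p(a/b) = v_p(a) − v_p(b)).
v_7(21/19) = 1

Factor powers of 7 from the numerator and denominator of the reduced fraction: 21 = 7^1 · 3 and 19 = 7^0 · 19. Apply v_p(a/b) = v_p(a) − v_p(b): v_7(21/19) = 1 − 0 = 1.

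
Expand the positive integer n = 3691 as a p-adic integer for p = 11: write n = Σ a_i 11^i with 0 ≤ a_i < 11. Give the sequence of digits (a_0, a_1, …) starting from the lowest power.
(a_0, a_1, …) = (6, 5, 8, 2)

Repeated division by 11 gives the digits low-to-high: 3691 = 6 + 5·11^1 + 8·11^2 + 2·11^3. Digit sequence: (6, 5, 8, 2).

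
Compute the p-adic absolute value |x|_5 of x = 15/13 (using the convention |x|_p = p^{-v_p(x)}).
|15/13|_5 = 1/5

Step 1 — compute v_5(x) by factoring powers of 5 out of the numerator and denominator: v_5(15/13) = 1. Step 2 — apply |x|_p = p^{-v_p(x)} = 5^{-1} = 1/5.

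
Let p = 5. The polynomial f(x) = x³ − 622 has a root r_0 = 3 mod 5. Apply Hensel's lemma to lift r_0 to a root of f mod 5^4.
r_3 = 413 (mod 625)

Hensel: r_{i+1} = r_i − f(r_i)/f′(r_i) mod 5^{i+2}, where f′(x) = 3x². Iterate:
  r_0 = 3 (mod 5)
  r_1 = 13 (mod 25)
  r_2 = 38 (mod 125)
  r_3 = 413 (mod 625)
Final: r = 413 with f(r) ≡ 0 mod 5^4.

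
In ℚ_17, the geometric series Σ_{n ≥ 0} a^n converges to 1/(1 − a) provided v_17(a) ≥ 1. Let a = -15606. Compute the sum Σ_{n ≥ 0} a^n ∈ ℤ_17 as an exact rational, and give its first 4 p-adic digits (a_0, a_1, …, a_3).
Σ a^n = 1/(1 − a) = 1/15607;  first 4 digits = (1, 0, 14, 13)

v_17(a) = 2 ≥ 1, so the series converges in ℤ_17 to 1/(1 − a) = 1/(1 − (-15606)) = 1/15607. Expand this rational in ℤ_17: compute digits iteratively via d_i = x_i mod 17, x_{i+1} = (x_i − d_i)/17. The first 4 digits are (1, 0, 14, 13).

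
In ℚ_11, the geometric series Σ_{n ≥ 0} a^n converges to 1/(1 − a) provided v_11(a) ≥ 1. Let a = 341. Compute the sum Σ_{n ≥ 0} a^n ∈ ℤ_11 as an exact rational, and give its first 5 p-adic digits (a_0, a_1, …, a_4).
Σ a^n = 1/(1 − a) = -1/340;  first 5 digits = (1, 9, 6, 2, 4)

v_11(a) = 1 ≥ 1, so the series converges in ℤ_11 to 1/(1 − a) = 1/(1 − 341) = -1/340. Expand this rational in ℤ_11: compute digits iteratively via d_i = x_i mod 11, x_{i+1} = (x_i − d_i)/11. The first 5 digits are (1, 9, 6, 2, 4).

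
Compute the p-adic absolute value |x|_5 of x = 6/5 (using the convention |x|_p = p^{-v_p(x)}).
|6/5|_5 = 5

Step 1 — compute v_5(x) by factoring powers of 5 out of the numerator and denominator: v_5(6/5) = -1. Step 2 — apply |x|_p = p^{-v_p(x)} = 5^{1} = 5.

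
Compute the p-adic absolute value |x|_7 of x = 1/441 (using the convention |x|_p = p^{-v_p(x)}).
|1/441|_7 = 49

Step 1 — compute v_7(x) by factoring powers of 7 out of the numerator and denominator: v_7(1/441) = -2. Step 2 — apply |x|_p = p^{-v_p(x)} = 7^{2} = 49.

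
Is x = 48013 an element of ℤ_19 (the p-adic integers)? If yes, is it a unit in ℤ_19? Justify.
x ∈ ℤ_19 but not a unit; v_19(x) = 3 > 0

ℤ_19 = {x ∈ ℚ_19 : v_19(x) ≥ 0} and ℤ_19^× = {x ∈ ℤ_19 : v_19(x) = 0}. Here v_19(48013) = v_19(num) − v_19(den) = 3; compare against these criteria.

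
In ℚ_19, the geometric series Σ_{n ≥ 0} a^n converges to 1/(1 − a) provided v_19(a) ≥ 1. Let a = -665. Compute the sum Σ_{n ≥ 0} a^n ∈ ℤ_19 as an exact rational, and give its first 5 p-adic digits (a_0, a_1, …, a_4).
Σ a^n = 1/(1 − a) = 1/666;  first 5 digits = (1, 3, 7, 15, 12)

v_19(a) = 1 ≥ 1, so the series converges in ℤ_19 to 1/(1 − a) = 1/(1 − (-665)) = 1/666. Expand this rational in ℤ_19: compute digits iteratively via d_i = x_i mod 19, x_{i+1} = (x_i − d_i)/19. The first 5 digits are (1, 3, 7, 15, 12).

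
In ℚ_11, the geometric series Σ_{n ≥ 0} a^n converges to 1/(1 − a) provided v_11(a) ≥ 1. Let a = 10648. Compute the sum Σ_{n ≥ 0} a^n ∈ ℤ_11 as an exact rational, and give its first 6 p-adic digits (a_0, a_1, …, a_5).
Σ a^n = 1/(1 − a) = -1/10647;  first 6 digits = (1, 0, 0, 8, 0, 0)

v_11(a) = 3 ≥ 1, so the series converges in ℤ_11 to 1/(1 − a) = 1/(1 − 10648) = -1/10647. Expand this rational in ℤ_11: compute digits iteratively via d_i = x_i mod 11, x_{i+1} = (x_i − d_i)/11. The first 6 digits are (1, 0, 0, 8, 0, 0).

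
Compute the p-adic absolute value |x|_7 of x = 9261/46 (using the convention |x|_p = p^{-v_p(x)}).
|9261/46|_7 = 1/343

Step 1 — compute v_7(x) by factoring powers of 7 out of the numerator and denominator: v_7(9261/46) = 3. Step 2 — apply |x|_p = p^{-v_p(x)} = 7^{-3} = 1/343.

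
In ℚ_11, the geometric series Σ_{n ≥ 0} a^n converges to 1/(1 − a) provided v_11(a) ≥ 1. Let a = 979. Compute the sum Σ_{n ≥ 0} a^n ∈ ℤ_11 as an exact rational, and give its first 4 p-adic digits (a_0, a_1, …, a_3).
Σ a^n = 1/(1 − a) = -1/978;  first 4 digits = (1, 1, 9, 6)

v_11(a) = 1 ≥ 1, so the series converges in ℤ_11 to 1/(1 − a) = 1/(1 − 979) = -1/978. Expand this rational in ℤ_11: compute digits iteratively via d_i = x_i mod 11, x_{i+1} = (x_i − d_i)/11. The first 4 digits are (1, 1, 9, 6).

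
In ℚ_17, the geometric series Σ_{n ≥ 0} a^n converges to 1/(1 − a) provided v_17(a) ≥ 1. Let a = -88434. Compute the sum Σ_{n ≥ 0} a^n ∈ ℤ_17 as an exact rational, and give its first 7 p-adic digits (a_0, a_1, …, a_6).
Σ a^n = 1/(1 − a) = 1/88435;  first 7 digits = (1, 0, 0, 16, 15, 16, 0)

v_17(a) = 3 ≥ 1, so the series converges in ℤ_17 to 1/(1 − a) = 1/(1 − (-88434)) = 1/88435. Expand this rational in ℤ_17: compute digits iteratively via d_i = x_i mod 17, x_{i+1} = (x_i − d_i)/17. The first 7 digits are (1, 0, 0, 16, 15, 16, 0).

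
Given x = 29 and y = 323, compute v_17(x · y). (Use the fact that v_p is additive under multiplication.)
v_17(9367) = 1

v_p(x) = 0 (factor: 29 = 17^0 · 29); v_p(y) = 1 (factor: 323 = 17^1 · 19). Additivity: v_p(xy) = v_p(x) + v_p(y) = 0 + 1 = 1. (Direct check: xy = 9367 = 17^1 · (551).)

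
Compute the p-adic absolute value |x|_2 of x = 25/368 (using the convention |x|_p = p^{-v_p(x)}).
|25/368|_2 = 16

Step 1 — compute v_2(x) by factoring powers of 2 out of the numerator and denominator: v_2(25/368) = -4. Step 2 — apply |x|_p = p^{-v_p(x)} = 2^{4} = 16.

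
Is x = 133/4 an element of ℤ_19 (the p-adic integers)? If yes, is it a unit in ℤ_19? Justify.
x ∈ ℤ_19 but not a unit; v_19(x) = 1 > 0

ℤ_19 = {x ∈ ℚ_19 : v_19(x) ≥ 0} and ℤ_19^× = {x ∈ ℤ_19 : v_19(x) = 0}. Here v_19(133/4) = v_19(num) − v_19(den) = 1; compare against these criteria.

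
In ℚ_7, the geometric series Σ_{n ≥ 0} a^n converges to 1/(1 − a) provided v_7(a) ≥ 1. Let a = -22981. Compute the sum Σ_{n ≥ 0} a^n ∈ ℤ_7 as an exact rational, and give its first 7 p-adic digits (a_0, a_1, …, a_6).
Σ a^n = 1/(1 − a) = 1/22982;  first 7 digits = (1, 0, 0, 3, 4, 5, 1)

v_7(a) = 3 ≥ 1, so the series converges in ℤ_7 to 1/(1 − a) = 1/(1 − (-22981)) = 1/22982. Expand this rational in ℤ_7: compute digits iteratively via d_i = x_i mod 7, x_{i+1} = (x_i − d_i)/7. The first 7 digits are (1, 0, 0, 3, 4, 5, 1).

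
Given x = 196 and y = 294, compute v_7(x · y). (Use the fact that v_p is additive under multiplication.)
v_7(57624) = 4

v_p(x) = 2 (factor: 196 = 7^2 · 4); v_p(y) = 2 (factor: 294 = 7^2 · 6). Additivity: v_p(xy) = v_p(x) + v_p(y) = 2 + 2 = 4. (Direct check: xy = 57624 = 7^4 · (24).)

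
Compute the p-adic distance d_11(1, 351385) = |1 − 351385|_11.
d_11(1, 351385) = 1/14641

Step 1 — x − y = 1 − 351385 = -351384. Step 2 — v_11(-351384) = 4 (factor: -351384 = −(11^4 · 24); the sign does not affect v_p). Step 3 — |x − y|_11 = 11^{-4} = 1/14641.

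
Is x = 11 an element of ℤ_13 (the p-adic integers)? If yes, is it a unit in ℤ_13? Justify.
x ∈ ℤ_13^× (unit); v_13(x) = 0

ℤ_13 = {x ∈ ℚ_13 : v_13(x) ≥ 0} and ℤ_13^× = {x ∈ ℤ_13 : v_13(x) = 0}. Here v_13(11) = v_13(num) − v_13(den) = 0; compare against these criteria.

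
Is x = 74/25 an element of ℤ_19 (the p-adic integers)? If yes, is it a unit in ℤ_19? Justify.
x ∈ ℤ_19^× (unit); v_19(x) = 0

ℤ_19 = {x ∈ ℚ_19 : v_19(x) ≥ 0} and ℤ_19^× = {x ∈ ℤ_19 : v_19(x) = 0}. Here v_19(74/25) = v_19(num) − v_19(den) = 0; compare against these criteria.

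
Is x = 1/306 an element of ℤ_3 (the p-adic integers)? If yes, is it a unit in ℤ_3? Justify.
x ∉ ℤ_3 (v_3(x) = -2 < 0)

ℤ_3 = {x ∈ ℚ_3 : v_3(x) ≥ 0} and ℤ_3^× = {x ∈ ℤ_3 : v_3(x) = 0}. Here v_3(1/306) = v_3(num) − v_3(den) = -2; compare against these criteria.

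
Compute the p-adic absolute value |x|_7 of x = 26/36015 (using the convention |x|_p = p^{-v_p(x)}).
|26/36015|_7 = 2401

Step 1 — compute v_7(x) by factoring powers of 7 out of the numerator and denominator: v_7(26/36015) = -4. Step 2 — apply |x|_p = p^{-v_p(x)} = 7^{4} = 2401.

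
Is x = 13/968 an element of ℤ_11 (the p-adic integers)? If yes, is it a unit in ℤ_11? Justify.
x ∉ ℤ_11 (v_11(x) = -2 < 0)

ℤ_11 = {x ∈ ℚ_11 : v_11(x) ≥ 0} and ℤ_11^× = {x ∈ ℤ_11 : v_11(x) = 0}. Here v_11(13/968) = v_11(num) − v_11(den) = -2; compare against these criteria.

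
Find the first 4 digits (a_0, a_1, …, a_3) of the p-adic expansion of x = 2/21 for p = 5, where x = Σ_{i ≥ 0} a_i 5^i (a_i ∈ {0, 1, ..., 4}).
(a_0, …, a_3) = (2, 2, 0, 3)

v_5(2/21) = 0 (numerator and denominator both coprime to 5), so x ∈ ℤ_5^×. Compute digits iteratively via a_i = x_i mod 5, x_{i+1} = (x_i − a_i)/5, with x_0 = x:
  x_0 = 2/21;  a_0 = 2;  x_1 = (x_0 − 2)/5 = -8/21
  x_1 = -8/21;  a_1 = 2;  x_2 = (x_1 − 2)/5 = -10/21
  x_2 = -10/21;  a_2 = 0;  x_3 = (x_2 − 0)/5 = -2/21
  x_3 = -2/21;  a_3 = 3;  x_4 = (x_3 − 3)/5 = -13/21
Digits: (2, 2, 0, 3).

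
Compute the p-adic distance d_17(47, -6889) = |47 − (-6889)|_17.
d_17(47, -6889) = 1/289

Step 1 — x − y = 47 − (-6889) = 6936. Step 2 — v_17(6936) = 2 (factor: 6936 = (17^2 · 24); the sign does not affect v_p). Step 3 — |x − y|_17 = 17^{-2} = 1/289.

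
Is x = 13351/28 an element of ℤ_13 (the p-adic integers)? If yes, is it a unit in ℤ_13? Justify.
x ∈ ℤ_13 but not a unit; v_13(x) = 2 > 0

ℤ_13 = {x ∈ ℚ_13 : v_13(x) ≥ 0} and ℤ_13^× = {x ∈ ℤ_13 : v_13(x) = 0}. Here v_13(13351/28) = v_13(num) − v_13(den) = 2; compare against these criteria.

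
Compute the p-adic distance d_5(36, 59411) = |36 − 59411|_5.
d_5(36, 59411) = 1/3125

Step 1 — x − y = 36 − 59411 = -59375. Step 2 — v_5(-59375) = 5 (factor: -59375 = −(5^5 · 19); the sign does not affect v_p). Step 3 — |x − y|_5 = 5^{-5} = 1/3125.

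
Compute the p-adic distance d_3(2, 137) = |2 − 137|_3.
d_3(2, 137) = 1/27

Step 1 — x − y = 2 − 137 = -135. Step 2 — v_3(-135) = 3 (factor: -135 = −(3^3 · 5); the sign does not affect v_p). Step 3 — |x − y|_3 = 3^{-3} = 1/27.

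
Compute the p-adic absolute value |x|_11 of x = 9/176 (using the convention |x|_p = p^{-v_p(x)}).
|9/176|_11 = 11

Step 1 — compute v_11(x) by factoring powers of 11 out of the numerator and denominator: v_11(9/176) = -1. Step 2 — apply |x|_p = p^{-v_p(x)} = 11^{1} = 11.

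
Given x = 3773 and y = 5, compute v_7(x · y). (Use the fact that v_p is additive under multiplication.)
v_7(18865) = 3

v_p(x) = 3 (factor: 3773 = 7^3 · 11); v_p(y) = 0 (factor: 5 = 7^0 · 5). Additivity: v_p(xy) = v_p(x) + v_p(y) = 3 + 0 = 3. (Direct check: xy = 18865 = 7^3 · (55).)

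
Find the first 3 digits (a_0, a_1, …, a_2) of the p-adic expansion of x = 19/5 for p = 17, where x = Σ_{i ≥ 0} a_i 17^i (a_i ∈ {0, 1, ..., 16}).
(a_0, …, a_2) = (14, 13, 6)

v_17(19/5) = 0 (numerator and denominator both coprime to 17), so x ∈ ℤ_17^×. Compute digits iteratively via a_i = x_i mod 17, x_{i+1} = (x_i − a_i)/17, with x_0 = x:
  x_0 = 19/5;  a_0 = 14;  x_1 = (x_0 − 14)/17 = -3/5
  x_1 = -3/5;  a_1 = 13;  x_2 = (x_1 − 13)/17 = -4/5
  x_2 = -4/5;  a_2 = 6;  x_3 = (x_2 − 6)/17 = -2/5
Digits: (14, 13, 6).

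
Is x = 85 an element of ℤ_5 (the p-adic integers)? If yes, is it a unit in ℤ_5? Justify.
x ∈ ℤ_5 but not a unit; v_5(x) = 1 > 0

ℤ_5 = {x ∈ ℚ_5 : v_5(x) ≥ 0} and ℤ_5^× = {x ∈ ℤ_5 : v_5(x) = 0}. Here v_5(85) = v_5(num) − v_5(den) = 1; compare against these criteria.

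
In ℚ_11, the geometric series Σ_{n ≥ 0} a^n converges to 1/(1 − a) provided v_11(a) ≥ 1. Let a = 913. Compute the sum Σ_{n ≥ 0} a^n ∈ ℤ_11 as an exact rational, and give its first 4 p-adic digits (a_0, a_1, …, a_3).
Σ a^n = 1/(1 − a) = -1/912;  first 4 digits = (1, 6, 10, 6)

v_11(a) = 1 ≥ 1, so the series converges in ℤ_11 to 1/(1 − a) = 1/(1 − 913) = -1/912. Expand this rational in ℤ_11: compute digits iteratively via d_i = x_i mod 11, x_{i+1} = (x_i − d_i)/11. The first 4 digits are (1, 6, 10, 6).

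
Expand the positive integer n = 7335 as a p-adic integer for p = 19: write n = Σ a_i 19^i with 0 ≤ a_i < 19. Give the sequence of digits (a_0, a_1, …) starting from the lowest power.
(a_0, a_1, …) = (1, 6, 1, 1)

Repeated division by 19 gives the digits low-to-high: 7335 = 1 + 6·19^1 + 1·19^2 + 1·19^3. Digit sequence: (1, 6, 1, 1).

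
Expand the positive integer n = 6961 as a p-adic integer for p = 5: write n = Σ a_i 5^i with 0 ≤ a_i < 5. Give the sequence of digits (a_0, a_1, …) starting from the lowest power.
(a_0, a_1, …) = (1, 2, 3, 0, 1, 2)

Repeated division by 5 gives the digits low-to-high: 6961 = 1 + 2·5^1 + 3·5^2 + 1·5^4 + 2·5^5. Digit sequence: (1, 2, 3, 0, 1, 2).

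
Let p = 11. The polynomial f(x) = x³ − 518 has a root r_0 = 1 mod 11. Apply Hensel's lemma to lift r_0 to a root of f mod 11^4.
r_3 = 8482 (mod 14641)

Hensel: r_{i+1} = r_i − f(r_i)/f′(r_i) mod 11^{i+2}, where f′(x) = 3x². Iterate:
  r_0 = 1 (mod 11)
  r_1 = 12 (mod 121)
  r_2 = 496 (mod 1331)
  r_3 = 8482 (mod 14641)
Final: r = 8482 with f(r) ≡ 0 mod 11^4.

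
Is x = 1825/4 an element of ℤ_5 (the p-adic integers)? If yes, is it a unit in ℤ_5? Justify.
x ∈ ℤ_5 but not a unit; v_5(x) = 2 > 0

ℤ_5 = {x ∈ ℚ_5 : v_5(x) ≥ 0} and ℤ_5^× = {x ∈ ℤ_5 : v_5(x) = 0}. Here v_5(1825/4) = v_5(num) − v_5(den) = 2; compare against these criteria.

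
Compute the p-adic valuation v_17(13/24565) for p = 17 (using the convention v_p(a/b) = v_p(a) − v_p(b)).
v_17(13/24565) = -3

Factor powers of 17 from the numerator and denominator of the reduced fraction: 13 = 17^0 · 13 and 24565 = 17^3 · 5. Apply v_p(a/b) = v_p(a) − v_p(b): v_17(13/24565) = 0 − 3 = -3.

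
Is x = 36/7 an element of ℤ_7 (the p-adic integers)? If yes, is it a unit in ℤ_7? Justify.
x ∉ ℤ_7 (v_7(x) = -1 < 0)

ℤ_7 = {x ∈ ℚ_7 : v_7(x) ≥ 0} and ℤ_7^× = {x ∈ ℤ_7 : v_7(x) = 0}. Here v_7(36/7) = v_7(num) − v_7(den) = -1; compare against these criteria.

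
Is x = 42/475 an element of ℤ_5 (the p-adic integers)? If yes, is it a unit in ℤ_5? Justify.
x ∉ ℤ_5 (v_5(x) = -2 < 0)

ℤ_5 = {x ∈ ℚ_5 : v_5(x) ≥ 0} and ℤ_5^× = {x ∈ ℤ_5 : v_5(x) = 0}. Here v_5(42/475) = v_5(num) − v_5(den) = -2; compare against these criteria.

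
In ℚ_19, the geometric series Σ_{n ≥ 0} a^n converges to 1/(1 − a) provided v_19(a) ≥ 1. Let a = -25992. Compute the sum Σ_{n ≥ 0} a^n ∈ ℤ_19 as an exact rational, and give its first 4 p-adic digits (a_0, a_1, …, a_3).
Σ a^n = 1/(1 − a) = 1/25993;  first 4 digits = (1, 0, 4, 15)

v_19(a) = 2 ≥ 1, so the series converges in ℤ_19 to 1/(1 − a) = 1/(1 − (-25992)) = 1/25993. Expand this rational in ℤ_19: compute digits iteratively via d_i = x_i mod 19, x_{i+1} = (x_i − d_i)/19. The first 4 digits are (1, 0, 4, 15).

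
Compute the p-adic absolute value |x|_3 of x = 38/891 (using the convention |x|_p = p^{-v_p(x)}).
|38/891|_3 = 81

Step 1 — compute v_3(x) by factoring powers of 3 out of the numerator and denominator: v_3(38/891) = -4. Step 2 — apply |x|_p = p^{-v_p(x)} = 3^{4} = 81.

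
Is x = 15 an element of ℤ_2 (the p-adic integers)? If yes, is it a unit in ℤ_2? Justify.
x ∈ ℤ_2^× (unit); v_2(x) = 0

ℤ_2 = {x ∈ ℚ_2 : v_2(x) ≥ 0} and ℤ_2^× = {x ∈ ℤ_2 : v_2(x) = 0}. Here v_2(15) = v_2(num) − v_2(den) = 0; compare against these criteria.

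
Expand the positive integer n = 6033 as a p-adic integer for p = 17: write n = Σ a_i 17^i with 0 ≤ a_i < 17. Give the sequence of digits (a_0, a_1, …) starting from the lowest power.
(a_0, a_1, …) = (15, 14, 3, 1)

Repeated division by 17 gives the digits low-to-high: 6033 = 15 + 14·17^1 + 3·17^2 + 1·17^3. Digit sequence: (15, 14, 3, 1).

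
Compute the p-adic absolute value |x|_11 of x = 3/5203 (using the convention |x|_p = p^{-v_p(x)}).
|3/5203|_11 = 121

Step 1 — compute v_11(x) by factoring powers of 11 out of the numerator and denominator: v_11(3/5203) = -2. Step 2 — apply |x|_p = p^{-v_p(x)} = 11^{2} = 121.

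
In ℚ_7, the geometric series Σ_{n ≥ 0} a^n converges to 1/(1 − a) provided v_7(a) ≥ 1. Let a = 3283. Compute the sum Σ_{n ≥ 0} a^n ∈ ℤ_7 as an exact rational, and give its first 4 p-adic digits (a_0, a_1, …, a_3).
Σ a^n = 1/(1 − a) = -1/3282;  first 4 digits = (1, 0, 4, 2)

v_7(a) = 2 ≥ 1, so the series converges in ℤ_7 to 1/(1 − a) = 1/(1 − 3283) = -1/3282. Expand this rational in ℤ_7: compute digits iteratively via d_i = x_i mod 7, x_{i+1} = (x_i − d_i)/7. The first 4 digits are (1, 0, 4, 2).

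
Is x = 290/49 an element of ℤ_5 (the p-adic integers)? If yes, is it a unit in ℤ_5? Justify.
x ∈ ℤ_5 but not a unit; v_5(x) = 1 > 0

ℤ_5 = {x ∈ ℚ_5 : v_5(x) ≥ 0} and ℤ_5^× = {x ∈ ℤ_5 : v_5(x) = 0}. Here v_5(290/49) = v_5(num) − v_5(den) = 1; compare against these criteria.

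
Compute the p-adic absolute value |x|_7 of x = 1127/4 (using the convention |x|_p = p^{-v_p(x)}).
|1127/4|_7 = 1/49

Step 1 — compute v_7(x) by factoring powers of 7 out of the numerator and denominator: v_7(1127/4) = 2. Step 2 — apply |x|_p = p^{-v_p(x)} = 7^{-2} = 1/49.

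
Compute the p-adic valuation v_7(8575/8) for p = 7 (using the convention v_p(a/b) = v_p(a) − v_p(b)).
v_7(8575/8) = 3

Factor powers of 7 from the numerator and denominator of the reduced fraction: 8575 = 7^3 · 25 and 8 = 7^0 · 8. Apply v_p(a/b) = v_p(a) − v_p(b): v_7(8575/8) = 3 − 0 = 3.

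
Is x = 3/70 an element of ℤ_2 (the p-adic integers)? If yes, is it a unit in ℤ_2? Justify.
x ∉ ℤ_2 (v_2(x) = -1 < 0)

ℤ_2 = {x ∈ ℚ_2 : v_2(x) ≥ 0} and ℤ_2^× = {x ∈ ℤ_2 : v_2(x) = 0}. Here v_2(3/70) = v_2(num) − v_2(den) = -1; compare against these criteria.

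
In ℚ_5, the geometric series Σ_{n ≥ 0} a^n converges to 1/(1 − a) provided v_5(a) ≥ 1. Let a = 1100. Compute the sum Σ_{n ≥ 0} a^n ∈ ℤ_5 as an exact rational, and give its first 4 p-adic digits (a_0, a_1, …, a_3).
Σ a^n = 1/(1 − a) = -1/1099;  first 4 digits = (1, 0, 4, 3)

v_5(a) = 2 ≥ 1, so the series converges in ℤ_5 to 1/(1 − a) = 1/(1 − 1100) = -1/1099. Expand this rational in ℤ_5: compute digits iteratively via d_i = x_i mod 5, x_{i+1} = (x_i − d_i)/5. The first 4 digits are (1, 0, 4, 3).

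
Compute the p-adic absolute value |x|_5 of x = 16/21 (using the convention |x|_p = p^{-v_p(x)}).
|16/21|_5 = 1

Step 1 — compute v_5(x) by factoring powers of 5 out of the numerator and denominator: v_5(16/21) = 0. Step 2 — apply |x|_p = p^{-v_p(x)} = 5^{0} = 1.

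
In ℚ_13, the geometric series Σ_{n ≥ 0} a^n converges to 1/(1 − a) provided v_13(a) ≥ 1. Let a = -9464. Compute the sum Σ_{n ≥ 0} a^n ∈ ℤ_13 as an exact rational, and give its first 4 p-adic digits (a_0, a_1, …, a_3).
Σ a^n = 1/(1 − a) = 1/9465;  first 4 digits = (1, 0, 9, 8)

v_13(a) = 2 ≥ 1, so the series converges in ℤ_13 to 1/(1 − a) = 1/(1 − (-9464)) = 1/9465. Expand this rational in ℤ_13: compute digits iteratively via d_i = x_i mod 13, x_{i+1} = (x_i − d_i)/13. The first 4 digits are (1, 0, 9, 8).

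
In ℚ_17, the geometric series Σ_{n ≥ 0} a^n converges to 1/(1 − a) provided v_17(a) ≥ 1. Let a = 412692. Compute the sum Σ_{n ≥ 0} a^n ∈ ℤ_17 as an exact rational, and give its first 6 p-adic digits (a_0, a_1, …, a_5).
Σ a^n = 1/(1 − a) = -1/412691;  first 6 digits = (1, 0, 0, 16, 4, 0)

v_17(a) = 3 ≥ 1, so the series converges in ℤ_17 to 1/(1 − a) = 1/(1 − 412692) = -1/412691. Expand this rational in ℤ_17: compute digits iteratively via d_i = x_i mod 17, x_{i+1} = (x_i − d_i)/17. The first 6 digits are (1, 0, 0, 16, 4, 0).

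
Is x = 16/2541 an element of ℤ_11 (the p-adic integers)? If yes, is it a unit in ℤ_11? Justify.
x ∉ ℤ_11 (v_11(x) = -2 < 0)

ℤ_11 = {x ∈ ℚ_11 : v_11(x) ≥ 0} and ℤ_11^× = {x ∈ ℤ_11 : v_11(x) = 0}. Here v_11(16/2541) = v_11(num) − v_11(den) = -2; compare against these criteria.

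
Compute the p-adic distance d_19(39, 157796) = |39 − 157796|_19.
d_19(39, 157796) = 1/6859

Step 1 — x − y = 39 − 157796 = -157757. Step 2 — v_19(-157757) = 3 (factor: -157757 = −(19^3 · 23); the sign does not affect v_p). Step 3 — |x − y|_19 = 19^{-3} = 1/6859.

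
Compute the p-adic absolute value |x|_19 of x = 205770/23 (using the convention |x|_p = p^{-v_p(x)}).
|205770/23|_19 = 1/6859

Step 1 — compute v_19(x) by factoring powers of 19 out of the numerator and denominator: v_19(205770/23) = 3. Step 2 — apply |x|_p = p^{-v_p(x)} = 19^{-3} = 1/6859.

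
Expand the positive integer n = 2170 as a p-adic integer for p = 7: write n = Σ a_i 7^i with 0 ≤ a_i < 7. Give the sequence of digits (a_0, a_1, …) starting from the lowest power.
(a_0, a_1, …) = (0, 2, 2, 6)

Repeated division by 7 gives the digits low-to-high: 2170 = 2·7^1 + 2·7^2 + 6·7^3. Digit sequence: (0, 2, 2, 6).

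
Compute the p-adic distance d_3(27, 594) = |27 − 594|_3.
d_3(27, 594) = 1/81

Step 1 — x − y = 27 − 594 = -567. Step 2 — v_3(-567) = 4 (factor: -567 = −(3^4 · 7); the sign does not affect v_p). Step 3 — |x − y|_3 = 3^{-4} = 1/81.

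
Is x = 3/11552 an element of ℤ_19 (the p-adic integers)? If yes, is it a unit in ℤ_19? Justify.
x ∉ ℤ_19 (v_19(x) = -2 < 0)

ℤ_19 = {x ∈ ℚ_19 : v_19(x) ≥ 0} and ℤ_19^× = {x ∈ ℤ_19 : v_19(x) = 0}. Here v_19(3/11552) = v_19(num) − v_19(den) = -2; compare against these criteria.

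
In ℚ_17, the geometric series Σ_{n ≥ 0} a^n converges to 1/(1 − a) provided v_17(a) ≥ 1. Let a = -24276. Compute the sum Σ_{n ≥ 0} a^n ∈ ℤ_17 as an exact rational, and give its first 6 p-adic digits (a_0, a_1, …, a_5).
Σ a^n = 1/(1 − a) = 1/24277;  first 6 digits = (1, 0, 1, 12, 0, 7)

v_17(a) = 2 ≥ 1, so the series converges in ℤ_17 to 1/(1 − a) = 1/(1 − (-24276)) = 1/24277. Expand this rational in ℤ_17: compute digits iteratively via d_i = x_i mod 17, x_{i+1} = (x_i − d_i)/17. The first 6 digits are (1, 0, 1, 12, 0, 7).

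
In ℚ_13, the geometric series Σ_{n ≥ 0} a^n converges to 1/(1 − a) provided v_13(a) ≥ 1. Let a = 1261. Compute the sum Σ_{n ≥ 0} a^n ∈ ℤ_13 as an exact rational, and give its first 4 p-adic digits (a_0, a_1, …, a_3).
Σ a^n = 1/(1 − a) = -1/1260;  first 4 digits = (1, 6, 4, 4)

v_13(a) = 1 ≥ 1, so the series converges in ℤ_13 to 1/(1 − a) = 1/(1 − 1261) = -1/1260. Expand this rational in ℤ_13: compute digits iteratively via d_i = x_i mod 13, x_{i+1} = (x_i − d_i)/13. The first 4 digits are (1, 6, 4, 4).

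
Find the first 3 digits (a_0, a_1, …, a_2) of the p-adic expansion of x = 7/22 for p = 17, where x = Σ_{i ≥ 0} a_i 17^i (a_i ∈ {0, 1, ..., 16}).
(a_0, …, a_2) = (15, 3, 16)

v_17(7/22) = 0 (numerator and denominator both coprime to 17), so x ∈ ℤ_17^×. Compute digits iteratively via a_i = x_i mod 17, x_{i+1} = (x_i − a_i)/17, with x_0 = x:
  x_0 = 7/22;  a_0 = 15;  x_1 = (x_0 − 15)/17 = -19/22
  x_1 = -19/22;  a_1 = 3;  x_2 = (x_1 − 3)/17 = -5/22
  x_2 = -5/22;  a_2 = 16;  x_3 = (x_2 − 16)/17 = -21/22
Digits: (15, 3, 16).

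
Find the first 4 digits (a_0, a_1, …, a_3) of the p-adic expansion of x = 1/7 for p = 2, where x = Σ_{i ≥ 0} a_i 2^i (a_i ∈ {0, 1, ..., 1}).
(a_0, …, a_3) = (1, 1, 1, 0)

v_2(1/7) = 0 (numerator and denominator both coprime to 2), so x ∈ ℤ_2^×. Compute digits iteratively via a_i = x_i mod 2, x_{i+1} = (x_i − a_i)/2, with x_0 = x:
  x_0 = 1/7;  a_0 = 1;  x_1 = (x_0 − 1)/2 = -3/7
  x_1 = -3/7;  a_1 = 1;  x_2 = (x_1 − 1)/2 = -5/7
  x_2 = -5/7;  a_2 = 1;  x_3 = (x_2 − 1)/2 = -6/7
  x_3 = -6/7;  a_3 = 0;  x_4 = (x_3 − 0)/2 = -3/7
Digits: (1, 1, 1, 0).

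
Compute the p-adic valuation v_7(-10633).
v_7(-10633) = 3

v_7(n) is the largest exponent k such that 7^k divides n. Factor out: -10633 = -7^3 · 31. (Sign doesn't affect v_p.) So v_7(-10633) = 3.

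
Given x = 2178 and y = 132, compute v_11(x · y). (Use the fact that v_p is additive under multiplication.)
v_11(287496) = 3

v_p(x) = 2 (factor: 2178 = 11^2 · 18); v_p(y) = 1 (factor: 132 = 11^1 · 12). Additivity: v_p(xy) = v_p(x) + v_p(y) = 2 + 1 = 3. (Direct check: xy = 287496 = 11^3 · (216).)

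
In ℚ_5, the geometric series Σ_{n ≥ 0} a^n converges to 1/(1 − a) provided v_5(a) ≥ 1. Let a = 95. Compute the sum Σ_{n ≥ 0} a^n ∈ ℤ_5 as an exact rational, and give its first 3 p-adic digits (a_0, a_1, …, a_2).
Σ a^n = 1/(1 − a) = -1/94;  first 3 digits = (1, 4, 4)

v_5(a) = 1 ≥ 1, so the series converges in ℤ_5 to 1/(1 − a) = 1/(1 − 95) = -1/94. Expand this rational in ℤ_5: compute digits iteratively via d_i = x_i mod 5, x_{i+1} = (x_i − d_i)/5. The first 3 digits are (1, 4, 4).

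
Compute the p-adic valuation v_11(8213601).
v_11(8213601) = 5

v_11(n) is the largest exponent k such that 11^k divides n. Factor out: 8213601 = 11^5 · 51. (Sign doesn't affect v_p.) So v_11(8213601) = 5.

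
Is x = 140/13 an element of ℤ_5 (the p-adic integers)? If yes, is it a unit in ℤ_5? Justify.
x ∈ ℤ_5 but not a unit; v_5(x) = 1 > 0

ℤ_5 = {x ∈ ℚ_5 : v_5(x) ≥ 0} and ℤ_5^× = {x ∈ ℤ_5 : v_5(x) = 0}. Here v_5(140/13) = v_5(num) − v_5(den) = 1; compare against these criteria.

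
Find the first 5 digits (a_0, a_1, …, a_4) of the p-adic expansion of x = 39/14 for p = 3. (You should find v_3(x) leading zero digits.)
(a_0, …, a_4) = (0, 2, 2, 2, 1)

v_3(39/14) = 1, so a_0 = ... = a_0 = 0. Factor out: x = 3^1 · u with u = 13/14 a unit in ℤ_3. Expand u iteratively via a_{v+i} = u_i mod 3, u_{i+1} = (u_i − a_{v+i})/3:
  u_0 = 13/14;  a_1 = 2;  u_1 = (u_0 − 2)/3 = -5/14
  u_1 = -5/14;  a_2 = 2;  u_2 = (u_1 − 2)/3 = -11/14
  u_2 = -11/14;  a_3 = 2;  u_3 = (u_2 − 2)/3 = -13/14
  u_3 = -13/14;  a_4 = 1;  u_4 = (u_3 − 1)/3 = -9/14
Digits: (0, 2, 2, 2, 1).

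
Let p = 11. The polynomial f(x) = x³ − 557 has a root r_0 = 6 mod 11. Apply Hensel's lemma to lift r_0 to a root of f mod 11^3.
r_2 = 864 (mod 1331)

Hensel: r_{i+1} = r_i − f(r_i)/f′(r_i) mod 11^{i+2}, where f′(x) = 3x². Iterate:
  r_0 = 6 (mod 11)
  r_1 = 17 (mod 121)
  r_2 = 864 (mod 1331)
Final: r = 864 with f(r) ≡ 0 mod 11^3.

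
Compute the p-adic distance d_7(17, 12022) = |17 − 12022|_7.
d_7(17, 12022) = 1/2401

Step 1 — x − y = 17 − 12022 = -12005. Step 2 — v_7(-12005) = 4 (factor: -12005 = −(7^4 · 5); the sign does not affect v_p). Step 3 — |x − y|_7 = 7^{-4} = 1/2401.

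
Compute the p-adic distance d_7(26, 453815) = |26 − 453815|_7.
d_7(26, 453815) = 1/16807

Step 1 — x − y = 26 − 453815 = -453789. Step 2 — v_7(-453789) = 5 (factor: -453789 = −(7^5 · 27); the sign does not affect v_p). Step 3 — |x − y|_7 = 7^{-5} = 1/16807.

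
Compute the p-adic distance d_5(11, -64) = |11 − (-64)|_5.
d_5(11, -64) = 1/25

Step 1 — x − y = 11 − (-64) = 75. Step 2 — v_5(75) = 2 (factor: 75 = (5^2 · 3); the sign does not affect v_p). Step 3 — |x − y|_5 = 5^{-2} = 1/25.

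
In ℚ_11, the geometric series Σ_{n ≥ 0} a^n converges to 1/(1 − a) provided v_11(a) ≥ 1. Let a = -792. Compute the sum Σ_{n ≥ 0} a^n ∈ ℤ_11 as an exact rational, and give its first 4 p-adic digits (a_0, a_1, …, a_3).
Σ a^n = 1/(1 − a) = 1/793;  first 4 digits = (1, 5, 7, 1)

v_11(a) = 1 ≥ 1, so the series converges in ℤ_11 to 1/(1 − a) = 1/(1 − (-792)) = 1/793. Expand this rational in ℤ_11: compute digits iteratively via d_i = x_i mod 11, x_{i+1} = (x_i − d_i)/11. The first 4 digits are (1, 5, 7, 1).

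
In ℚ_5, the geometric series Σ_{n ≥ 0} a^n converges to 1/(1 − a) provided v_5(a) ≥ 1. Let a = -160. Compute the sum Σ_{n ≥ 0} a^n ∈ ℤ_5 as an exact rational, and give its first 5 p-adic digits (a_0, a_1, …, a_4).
Σ a^n = 1/(1 − a) = 1/161;  first 5 digits = (1, 3, 2, 0, 3)

v_5(a) = 1 ≥ 1, so the series converges in ℤ_5 to 1/(1 − a) = 1/(1 − (-160)) = 1/161. Expand this rational in ℤ_5: compute digits iteratively via d_i = x_i mod 5, x_{i+1} = (x_i − d_i)/5. The first 5 digits are (1, 3, 2, 0, 3).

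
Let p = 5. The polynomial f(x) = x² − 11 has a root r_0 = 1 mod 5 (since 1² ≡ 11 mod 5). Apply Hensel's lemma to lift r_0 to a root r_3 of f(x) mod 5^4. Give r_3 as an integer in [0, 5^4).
r_3 = 56 (mod 625)

Hensel's recurrence: r_{i+1} = r_i − f(r_i)·(f′(r_i))^{-1} mod 5^{i+2}, with f′(x) = 2x. Iterate:
  r_0 = 1 (mod 5)
  r_1 = 6 (mod 25)
  r_2 = 56 (mod 125)
  r_3 = 56 (mod 625)
Final: r_3 = 56, and one checks f(r_3) ≡ 0 mod 5^4.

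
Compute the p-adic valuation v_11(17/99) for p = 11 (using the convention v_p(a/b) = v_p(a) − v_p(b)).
v_11(17/99) = -1

Factor powers of 11 from the numerator and denominator of the reduced fraction: 17 = 11^0 · 17 and 99 = 11^1 · 9. Apply v_p(a/b) = v_p(a) − v_p(b): v_11(17/99) = 0 − 1 = -1.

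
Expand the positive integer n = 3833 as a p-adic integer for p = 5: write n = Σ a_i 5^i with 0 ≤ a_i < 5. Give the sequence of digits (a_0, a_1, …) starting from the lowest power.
(a_0, a_1, …) = (3, 1, 3, 0, 1, 1)

Repeated division by 5 gives the digits low-to-high: 3833 = 3 + 1·5^1 + 3·5^2 + 1·5^4 + 1·5^5. Digit sequence: (3, 1, 3, 0, 1, 1).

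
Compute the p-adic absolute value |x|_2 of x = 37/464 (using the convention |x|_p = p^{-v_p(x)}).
|37/464|_2 = 16

Step 1 — compute v_2(x) by factoring powers of 2 out of the numerator and denominator: v_2(37/464) = -4. Step 2 — apply |x|_p = p^{-v_p(x)} = 2^{4} = 16.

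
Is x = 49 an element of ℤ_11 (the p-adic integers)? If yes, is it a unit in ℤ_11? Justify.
x ∈ ℤ_11^× (unit); v_11(x) = 0

ℤ_11 = {x ∈ ℚ_11 : v_11(x) ≥ 0} and ℤ_11^× = {x ∈ ℤ_11 : v_11(x) = 0}. Here v_11(49) = v_11(num) − v_11(den) = 0; compare against these criteria.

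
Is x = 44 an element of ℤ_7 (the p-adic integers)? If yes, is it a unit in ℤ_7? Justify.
x ∈ ℤ_7^× (unit); v_7(x) = 0

ℤ_7 = {x ∈ ℚ_7 : v_7(x) ≥ 0} and ℤ_7^× = {x ∈ ℤ_7 : v_7(x) = 0}. Here v_7(44) = v_7(num) − v_7(den) = 0; compare against these criteria.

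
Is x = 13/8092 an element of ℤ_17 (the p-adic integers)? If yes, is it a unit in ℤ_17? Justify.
x ∉ ℤ_17 (v_17(x) = -2 < 0)

ℤ_17 = {x ∈ ℚ_17 : v_17(x) ≥ 0} and ℤ_17^× = {x ∈ ℤ_17 : v_17(x) = 0}. Here v_17(13/8092) = v_17(num) − v_17(den) = -2; compare against these criteria.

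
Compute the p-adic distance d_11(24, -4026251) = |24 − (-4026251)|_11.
d_11(24, -4026251) = 1/161051

Step 1 — x − y = 24 − (-4026251) = 4026275. Step 2 — v_11(4026275) = 5 (factor: 4026275 = (11^5 · 25); the sign does not affect v_p). Step 3 — |x − y|_11 = 11^{-5} = 1/161051.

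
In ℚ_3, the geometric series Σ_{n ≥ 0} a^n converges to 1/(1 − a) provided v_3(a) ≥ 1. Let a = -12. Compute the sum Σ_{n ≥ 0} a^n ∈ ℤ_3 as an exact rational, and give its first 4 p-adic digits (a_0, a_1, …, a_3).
Σ a^n = 1/(1 − a) = 1/13;  first 4 digits = (1, 2, 2, 0)

v_3(a) = 1 ≥ 1, so the series converges in ℤ_3 to 1/(1 − a) = 1/(1 − (-12)) = 1/13. Expand this rational in ℤ_3: compute digits iteratively via d_i = x_i mod 3, x_{i+1} = (x_i − d_i)/3. The first 4 digits are (1, 2, 2, 0).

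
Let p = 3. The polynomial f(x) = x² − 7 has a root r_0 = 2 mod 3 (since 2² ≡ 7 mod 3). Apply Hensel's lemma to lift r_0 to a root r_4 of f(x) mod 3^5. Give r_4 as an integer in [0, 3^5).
r_4 = 68 (mod 243)

Hensel's recurrence: r_{i+1} = r_i − f(r_i)·(f′(r_i))^{-1} mod 3^{i+2}, with f′(x) = 2x. Iterate:
  r_0 = 2 (mod 3)
  r_1 = 5 (mod 9)
  r_2 = 14 (mod 27)
  r_3 = 68 (mod 81)
  r_4 = 68 (mod 243)
Final: r_4 = 68, and one checks f(r_4) ≡ 0 mod 3^5.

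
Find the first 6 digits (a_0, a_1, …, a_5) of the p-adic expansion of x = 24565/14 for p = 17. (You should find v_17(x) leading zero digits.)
(a_0, …, a_5) = (0, 0, 0, 4, 1, 6)

v_17(24565/14) = 3, so a_0 = ... = a_2 = 0. Factor out: x = 17^3 · u with u = 5/14 a unit in ℤ_17. Expand u iteratively via a_{v+i} = u_i mod 17, u_{i+1} = (u_i − a_{v+i})/17:
  u_0 = 5/14;  a_3 = 4;  u_1 = (u_0 − 4)/17 = -3/14
  u_1 = -3/14;  a_4 = 1;  u_2 = (u_1 − 1)/17 = -1/14
  u_2 = -1/14;  a_5 = 6;  u_3 = (u_2 − 6)/17 = -5/14
Digits: (0, 0, 0, 4, 1, 6).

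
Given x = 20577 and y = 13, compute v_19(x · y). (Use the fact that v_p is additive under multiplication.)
v_19(267501) = 3

v_p(x) = 3 (factor: 20577 = 19^3 · 3); v_p(y) = 0 (factor: 13 = 19^0 · 13). Additivity: v_p(xy) = v_p(x) + v_p(y) = 3 + 0 = 3. (Direct check: xy = 267501 = 19^3 · (39).)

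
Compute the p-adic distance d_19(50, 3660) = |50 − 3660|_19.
d_19(50, 3660) = 1/361

Step 1 — x − y = 50 − 3660 = -3610. Step 2 — v_19(-3610) = 2 (factor: -3610 = −(19^2 · 10); the sign does not affect v_p). Step 3 — |x − y|_19 = 19^{-2} = 1/361.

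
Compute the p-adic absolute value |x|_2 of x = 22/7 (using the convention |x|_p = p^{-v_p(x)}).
|22/7|_2 = 1/2

Step 1 — compute v_2(x) by factoring powers of 2 out of the numerator and denominator: v_2(22/7) = 1. Step 2 — apply |x|_p = p^{-v_p(x)} = 2^{-1} = 1/2.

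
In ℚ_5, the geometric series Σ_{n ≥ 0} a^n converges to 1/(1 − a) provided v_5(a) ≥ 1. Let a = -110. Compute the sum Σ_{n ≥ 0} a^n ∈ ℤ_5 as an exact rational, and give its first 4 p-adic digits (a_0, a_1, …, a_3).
Σ a^n = 1/(1 − a) = 1/111;  first 4 digits = (1, 3, 4, 2)

v_5(a) = 1 ≥ 1, so the series converges in ℤ_5 to 1/(1 − a) = 1/(1 − (-110)) = 1/111. Expand this rational in ℤ_5: compute digits iteratively via d_i = x_i mod 5, x_{i+1} = (x_i − d_i)/5. The first 4 digits are (1, 3, 4, 2).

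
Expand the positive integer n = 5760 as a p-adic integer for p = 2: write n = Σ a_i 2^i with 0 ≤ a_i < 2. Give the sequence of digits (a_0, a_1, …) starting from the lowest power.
(a_0, a_1, …) = (0, 0, 0, 0, 0, 0, 0, 1, 0, 1, 1, 0, 1)

Repeated division by 2 gives the digits low-to-high: 5760 = 1·2^7 + 1·2^9 + 1·2^10 + 1·2^12. Digit sequence: (0, 0, 0, 0, 0, 0, 0, 1, 0, 1, 1, 0, 1).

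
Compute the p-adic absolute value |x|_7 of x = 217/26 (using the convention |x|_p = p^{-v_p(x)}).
|217/26|_7 = 1/7

Step 1 — compute v_7(x) by factoring powers of 7 out of the numerator and denominator: v_7(217/26) = 1. Step 2 — apply |x|_p = p^{-v_p(x)} = 7^{-1} = 1/7.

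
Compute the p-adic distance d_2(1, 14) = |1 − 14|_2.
d_2(1, 14) = 1

Step 1 — x − y = 1 − 14 = -13. Step 2 — v_2(-13) = 0 (factor: -13 = −(2^0 · 13); the sign does not affect v_p). Step 3 — |x − y|_2 = 2^{0} = 1.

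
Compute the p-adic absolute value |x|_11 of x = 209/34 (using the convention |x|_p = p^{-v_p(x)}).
|209/34|_11 = 1/11

Step 1 — compute v_11(x) by factoring powers of 11 out of the numerator and denominator: v_11(209/34) = 1. Step 2 — apply |x|_p = p^{-v_p(x)} = 11^{-1} = 1/11.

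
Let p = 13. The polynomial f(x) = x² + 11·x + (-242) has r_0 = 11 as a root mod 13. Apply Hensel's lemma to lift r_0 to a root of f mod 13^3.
r_2 = 11 (mod 2197)

Hensel: r_{i+1} = r_i − f(r_i)·(f′(r_i))^{-1} mod 13^{i+2}, f′(x) = 2x + 11. Iterate:
  r_0 = 11 (mod 13)
  r_1 = 11 (mod 169)
  r_2 = 11 (mod 2197)
Final: r = 11 satisfies f(r) ≡ 0 mod 13^3.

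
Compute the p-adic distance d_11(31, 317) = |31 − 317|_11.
d_11(31, 317) = 1/11

Step 1 — x − y = 31 − 317 = -286. Step 2 — v_11(-286) = 1 (factor: -286 = −(11^1 · 26); the sign does not affect v_p). Step 3 — |x − y|_11 = 11^{-1} = 1/11.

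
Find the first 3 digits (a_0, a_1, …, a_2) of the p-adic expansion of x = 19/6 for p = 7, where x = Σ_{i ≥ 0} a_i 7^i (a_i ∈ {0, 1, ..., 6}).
(a_0, …, a_2) = (2, 6, 5)

v_7(19/6) = 0 (numerator and denominator both coprime to 7), so x ∈ ℤ_7^×. Compute digits iteratively via a_i = x_i mod 7, x_{i+1} = (x_i − a_i)/7, with x_0 = x:
  x_0 = 19/6;  a_0 = 2;  x_1 = (x_0 − 2)/7 = 1/6
  x_1 = 1/6;  a_1 = 6;  x_2 = (x_1 − 6)/7 = -5/6
  x_2 = -5/6;  a_2 = 5;  x_3 = (x_2 − 5)/7 = -5/6
Digits: (2, 6, 5).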